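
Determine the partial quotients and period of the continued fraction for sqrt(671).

[25; (1, 9, 2, 1, 1, 1, 2, 9, 1, 50)]

Write x_i = (sqrt(671) + m_i)/d_i with (m_0, d_0) = (0, 1). a_0 = floor(sqrt(671)) = 25, since 25^2 = 625 <= 671 < 676 = 26^2.
Iterate m_{i+1} = d_i*a_i - m_i, d_{i+1} = (671 - m_{i+1}^2)/d_i, a_{i+1} = floor((a_0 + m_{i+1})/d_{i+1}):
  m_1 = 1*25 - 0 = 25, d_1 = (671 - 25^2)/1 = 46/1 = 46, a_1 = floor((25 + 25)/46) = 1.
  m_2 = 46*1 - 25 = 21, d_2 = (671 - 21^2)/46 = 230/46 = 5, a_2 = floor((25 + 21)/5) = 9.
  m_3 = 5*9 - 21 = 24, d_3 = (671 - 24^2)/5 = 95/5 = 19, a_3 = floor((25 + 24)/19) = 2.
  m_4 = 19*2 - 24 = 14, d_4 = (671 - 14^2)/19 = 475/19 = 25, a_4 = floor((25 + 14)/25) = 1.
  m_5 = 25*1 - 14 = 11, d_5 = (671 - 11^2)/25 = 550/25 = 22, a_5 = floor((25 + 11)/22) = 1.
  m_6 = 22*1 - 11 = 11, d_6 = (671 - 11^2)/22 = 550/22 = 25, a_6 = floor((25 + 11)/25) = 1.
  m_7 = 25*1 - 11 = 14, d_7 = (671 - 14^2)/25 = 475/25 = 19, a_7 = floor((25 + 14)/19) = 2.
  m_8 = 19*2 - 14 = 24, d_8 = (671 - 24^2)/19 = 95/19 = 5, a_8 = floor((25 + 24)/5) = 9.
  m_9 = 5*9 - 24 = 21, d_9 = (671 - 21^2)/5 = 230/5 = 46, a_9 = floor((25 + 21)/46) = 1.
  m_10 = 46*1 - 21 = 25, d_10 = (671 - 25^2)/46 = 46/46 = 1, a_10 = floor((25 + 25)/1) = 50.
  m_11 = 1*50 - 25 = 25, d_11 = (671 - 25^2)/1 = 46/1 = 46: (m_11, d_11) = (m_1, d_1) = (25, 46), so from here the quotients repeat a_1, ..., a_10; the period length is 10.
Hence the expansion of sqrt(671) is a_0 = 25 followed by the repeating block 1, 9, 2, 1, 1, 1, 2, 9, 1, 50 (period 10).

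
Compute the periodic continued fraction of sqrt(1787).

Write x_i = (sqrt(1787) + m_i)/d_i with (m_0, d_0) = (0, 1). a_0 = floor(sqrt(1787)) = 42, since 42^2 = 1764 <= 1787 < 1849 = 43^2.
Iterate m_{i+1} = d_i*a_i - m_i, d_{i+1} = (1787 - m_{i+1}^2)/d_i, a_{i+1} = floor((a_0 + m_{i+1})/d_{i+1}):
  m_1 = 1*42 - 0 = 42, d_1 = (1787 - 42^2)/1 = 23/1 = 23, a_1 = floor((42 + 42)/23) = 3.
  m_2 = 23*3 - 42 = 27, d_2 = (1787 - 27^2)/23 = 1058/23 = 46, a_2 = floor((42 + 27)/46) = 1.
  m_3 = 46*1 - 27 = 19, d_3 = (1787 - 19^2)/46 = 1426/46 = 31, a_3 = floor((42 + 19)/31) = 1.
  m_4 = 31*1 - 19 = 12, d_4 = (1787 - 12^2)/31 = 1643/31 = 53, a_4 = floor((42 + 12)/53) = 1.
  m_5 = 53*1 - 12 = 41, d_5 = (1787 - 41^2)/53 = 106/53 = 2, a_5 = floor((42 + 41)/2) = 41.
  m_6 = 2*41 - 41 = 41, d_6 = (1787 - 41^2)/2 = 106/2 = 53, a_6 = floor((42 + 41)/53) = 1.
  m_7 = 53*1 - 41 = 12, d_7 = (1787 - 12^2)/53 = 1643/53 = 31, a_7 = floor((42 + 12)/31) = 1.
  m_8 = 31*1 - 12 = 19, d_8 = (1787 - 19^2)/31 = 1426/31 = 46, a_8 = floor((42 + 19)/46) = 1.
  m_9 = 46*1 - 19 = 27, d_9 = (1787 - 27^2)/46 = 1058/46 = 23, a_9 = floor((42 + 27)/23) = 3.
  m_10 = 23*3 - 27 = 42, d_10 = (1787 - 42^2)/23 = 23/23 = 1, a_10 = floor((42 + 42)/1) = 84.
  m_11 = 1*84 - 42 = 42, d_11 = (1787 - 42^2)/1 = 23/1 = 23: (m_11, d_11) = (m_1, d_1) = (42, 23), so from here the quotients repeat a_1, ..., a_10; the period length is 10.
Hence the expansion of sqrt(1787) is a_0 = 42 followed by the repeating block 3, 1, 1, 1, 41, 1, 1, 1, 3, 84 (period 10).

[42; (3, 1, 1, 1, 41, 1, 1, 1, 3, 84)]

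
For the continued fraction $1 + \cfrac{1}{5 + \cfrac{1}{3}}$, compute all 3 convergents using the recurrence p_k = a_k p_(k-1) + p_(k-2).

Using the convergent recurrence p_i = a_i*p_{i-1} + p_{i-2}, q_i = a_i*q_{i-1} + q_{i-2} with p_{-2}=0, p_{-1}=1, q_{-2}=1, q_{-1}=0:
  i=0: a_0=1, p_0 = 1*1 + 0 = 1, q_0 = 1*0 + 1 = 1.
  i=1: a_1=5, p_1 = 5*1 + 1 = 6, q_1 = 5*1 + 0 = 5.
  i=2: a_2=3, p_2 = 3*6 + 1 = 19, q_2 = 3*5 + 1 = 16.

1/1, 6/5, 19/16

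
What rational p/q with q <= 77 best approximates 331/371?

58/65

Expand x = 331/371 as a continued fraction with the Euclidean algorithm:
  331 = 0*371 + 331, so a_0 = 0.
  371 = 1*331 + 40, so a_1 = 1.
  331 = 8*40 + 11, so a_2 = 8.
  40 = 3*11 + 7, so a_3 = 3.
  11 = 1*7 + 4, so a_4 = 1.
  7 = 1*4 + 3, so a_5 = 1.
  4 = 1*3 + 1, so a_6 = 1.
  3 = 3*1 + 0, so a_7 = 3.
so x = [0; 1, 8, 3, 1, 1, 1, 3].
Convergents (p_i = a_i*p_{i-1} + p_{i-2}, q_i = a_i*q_{i-1} + q_{i-2} with p_{-2}=0, p_{-1}=1, q_{-2}=1, q_{-1}=0), until the denominator exceeds 77:
  i=0: a_0=0, p_0 = 0*1 + 0 = 0, q_0 = 0*0 + 1 = 1.
  i=1: a_1=1, p_1 = 1*0 + 1 = 1, q_1 = 1*1 + 0 = 1.
  i=2: a_2=8, p_2 = 8*1 + 0 = 8, q_2 = 8*1 + 1 = 9.
  i=3: a_3=3, p_3 = 3*8 + 1 = 25, q_3 = 3*9 + 1 = 28.
  i=4: a_4=1, p_4 = 1*25 + 8 = 33, q_4 = 1*28 + 9 = 37.
  i=5: a_5=1, p_5 = 1*33 + 25 = 58, q_5 = 1*37 + 28 = 65.
  i=6: a_6=1, p_6 = 1*58 + 33 = 91, q_6 = 1*65 + 37 = 102.
q_6 = 102 > 77, so the last convergent with denominator <= 77 is p_5/q_5 = 58/65.
The closest fraction with denominator <= 77 is either p_5/q_5 or the intermediate fraction (k*p_5 + p_4)/(k*q_5 + q_4) with the largest k >= 1 whose denominator stays <= 77; these approach x as k grows, and every other convergent or intermediate fraction in range is farther away.
Largest k: floor((77 - q_4)/q_5) = floor((77 - 37)/65) = 0.
Since k = 0, no intermediate fraction beyond p_5/q_5 has denominator <= 77, so the convergent 58/65 is the closest (its error is |331*65 - 58*371|/(371*65) = 3/24115).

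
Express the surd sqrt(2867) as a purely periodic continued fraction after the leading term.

[53; (1, 1, 5, 7, 2, 7, 5, 1, 1, 106)]

Write x_i = (sqrt(2867) + m_i)/d_i with (m_0, d_0) = (0, 1). a_0 = floor(sqrt(2867)) = 53, since 53^2 = 2809 <= 2867 < 2916 = 54^2.
Iterate m_{i+1} = d_i*a_i - m_i, d_{i+1} = (2867 - m_{i+1}^2)/d_i, a_{i+1} = floor((a_0 + m_{i+1})/d_{i+1}):
  m_1 = 1*53 - 0 = 53, d_1 = (2867 - 53^2)/1 = 58/1 = 58, a_1 = floor((53 + 53)/58) = 1.
  m_2 = 58*1 - 53 = 5, d_2 = (2867 - 5^2)/58 = 2842/58 = 49, a_2 = floor((53 + 5)/49) = 1.
  m_3 = 49*1 - 5 = 44, d_3 = (2867 - 44^2)/49 = 931/49 = 19, a_3 = floor((53 + 44)/19) = 5.
  m_4 = 19*5 - 44 = 51, d_4 = (2867 - 51^2)/19 = 266/19 = 14, a_4 = floor((53 + 51)/14) = 7.
  m_5 = 14*7 - 51 = 47, d_5 = (2867 - 47^2)/14 = 658/14 = 47, a_5 = floor((53 + 47)/47) = 2.
  m_6 = 47*2 - 47 = 47, d_6 = (2867 - 47^2)/47 = 658/47 = 14, a_6 = floor((53 + 47)/14) = 7.
  m_7 = 14*7 - 47 = 51, d_7 = (2867 - 51^2)/14 = 266/14 = 19, a_7 = floor((53 + 51)/19) = 5.
  m_8 = 19*5 - 51 = 44, d_8 = (2867 - 44^2)/19 = 931/19 = 49, a_8 = floor((53 + 44)/49) = 1.
  m_9 = 49*1 - 44 = 5, d_9 = (2867 - 5^2)/49 = 2842/49 = 58, a_9 = floor((53 + 5)/58) = 1.
  m_10 = 58*1 - 5 = 53, d_10 = (2867 - 53^2)/58 = 58/58 = 1, a_10 = floor((53 + 53)/1) = 106.
  m_11 = 1*106 - 53 = 53, d_11 = (2867 - 53^2)/1 = 58/1 = 58: (m_11, d_11) = (m_1, d_1) = (53, 58), so from here the quotients repeat a_1, ..., a_10; the period length is 10.
Hence the expansion of sqrt(2867) is a_0 = 53 followed by the repeating block 1, 1, 5, 7, 2, 7, 5, 1, 1, 106 (period 10).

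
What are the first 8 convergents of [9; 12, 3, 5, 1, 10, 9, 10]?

Using the convergent recurrence p_i = a_i*p_{i-1} + p_{i-2}, q_i = a_i*q_{i-1} + q_{i-2} with p_{-2}=0, p_{-1}=1, q_{-2}=1, q_{-1}=0:
  i=0: a_0=9, p_0 = 9*1 + 0 = 9, q_0 = 9*0 + 1 = 1.
  i=1: a_1=12, p_1 = 12*9 + 1 = 109, q_1 = 12*1 + 0 = 12.
  i=2: a_2=3, p_2 = 3*109 + 9 = 336, q_2 = 3*12 + 1 = 37.
  i=3: a_3=5, p_3 = 5*336 + 109 = 1789, q_3 = 5*37 + 12 = 197.
  i=4: a_4=1, p_4 = 1*1789 + 336 = 2125, q_4 = 1*197 + 37 = 234.
  i=5: a_5=10, p_5 = 10*2125 + 1789 = 23039, q_5 = 10*234 + 197 = 2537.
  i=6: a_6=9, p_6 = 9*23039 + 2125 = 209476, q_6 = 9*2537 + 234 = 23067.
  i=7: a_7=10, p_7 = 10*209476 + 23039 = 2117799, q_7 = 10*23067 + 2537 = 233207.

9/1, 109/12, 336/37, 1789/197, 2125/234, 23039/2537, 209476/23067, 2117799/233207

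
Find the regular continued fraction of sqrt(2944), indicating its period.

Write x_i = (sqrt(2944) + m_i)/d_i with (m_0, d_0) = (0, 1). a_0 = floor(sqrt(2944)) = 54, since 54^2 = 2916 <= 2944 < 3025 = 55^2.
Iterate m_{i+1} = d_i*a_i - m_i, d_{i+1} = (2944 - m_{i+1}^2)/d_i, a_{i+1} = floor((a_0 + m_{i+1})/d_{i+1}):
  m_1 = 1*54 - 0 = 54, d_1 = (2944 - 54^2)/1 = 28/1 = 28, a_1 = floor((54 + 54)/28) = 3.
  m_2 = 28*3 - 54 = 30, d_2 = (2944 - 30^2)/28 = 2044/28 = 73, a_2 = floor((54 + 30)/73) = 1.
  m_3 = 73*1 - 30 = 43, d_3 = (2944 - 43^2)/73 = 1095/73 = 15, a_3 = floor((54 + 43)/15) = 6.
  m_4 = 15*6 - 43 = 47, d_4 = (2944 - 47^2)/15 = 735/15 = 49, a_4 = floor((54 + 47)/49) = 2.
  m_5 = 49*2 - 47 = 51, d_5 = (2944 - 51^2)/49 = 343/49 = 7, a_5 = floor((54 + 51)/7) = 15.
  m_6 = 7*15 - 51 = 54, d_6 = (2944 - 54^2)/7 = 28/7 = 4, a_6 = floor((54 + 54)/4) = 27.
  m_7 = 4*27 - 54 = 54, d_7 = (2944 - 54^2)/4 = 28/4 = 7, a_7 = floor((54 + 54)/7) = 15.
  m_8 = 7*15 - 54 = 51, d_8 = (2944 - 51^2)/7 = 343/7 = 49, a_8 = floor((54 + 51)/49) = 2.
  m_9 = 49*2 - 51 = 47, d_9 = (2944 - 47^2)/49 = 735/49 = 15, a_9 = floor((54 + 47)/15) = 6.
  m_10 = 15*6 - 47 = 43, d_10 = (2944 - 43^2)/15 = 1095/15 = 73, a_10 = floor((54 + 43)/73) = 1.
  m_11 = 73*1 - 43 = 30, d_11 = (2944 - 30^2)/73 = 2044/73 = 28, a_11 = floor((54 + 30)/28) = 3.
  m_12 = 28*3 - 30 = 54, d_12 = (2944 - 54^2)/28 = 28/28 = 1, a_12 = floor((54 + 54)/1) = 108.
  m_13 = 1*108 - 54 = 54, d_13 = (2944 - 54^2)/1 = 28/1 = 28: (m_13, d_13) = (m_1, d_1) = (54, 28), so from here the quotients repeat a_1, ..., a_12; the period length is 12.
Hence the expansion of sqrt(2944) is a_0 = 54 followed by the repeating block 3, 1, 6, 2, 15, 27, 15, 2, 6, 1, 3, 108 (period 12).

[54; (3, 1, 6, 2, 15, 27, 15, 2, 6, 1, 3, 108)]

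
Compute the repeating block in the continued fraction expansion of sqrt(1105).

Write x_i = (sqrt(1105) + m_i)/d_i with (m_0, d_0) = (0, 1). a_0 = floor(sqrt(1105)) = 33, since 33^2 = 1089 <= 1105 < 1156 = 34^2.
Iterate m_{i+1} = d_i*a_i - m_i, d_{i+1} = (1105 - m_{i+1}^2)/d_i, a_{i+1} = floor((a_0 + m_{i+1})/d_{i+1}):
  m_1 = 1*33 - 0 = 33, d_1 = (1105 - 33^2)/1 = 16/1 = 16, a_1 = floor((33 + 33)/16) = 4.
  m_2 = 16*4 - 33 = 31, d_2 = (1105 - 31^2)/16 = 144/16 = 9, a_2 = floor((33 + 31)/9) = 7.
  m_3 = 9*7 - 31 = 32, d_3 = (1105 - 32^2)/9 = 81/9 = 9, a_3 = floor((33 + 32)/9) = 7.
  m_4 = 9*7 - 32 = 31, d_4 = (1105 - 31^2)/9 = 144/9 = 16, a_4 = floor((33 + 31)/16) = 4.
  m_5 = 16*4 - 31 = 33, d_5 = (1105 - 33^2)/16 = 16/16 = 1, a_5 = floor((33 + 33)/1) = 66.
  m_6 = 1*66 - 33 = 33, d_6 = (1105 - 33^2)/1 = 16/1 = 16: (m_6, d_6) = (m_1, d_1) = (33, 16), so from here the quotients repeat a_1, ..., a_5; the period length is 5.
Hence the expansion of sqrt(1105) is a_0 = 33 followed by the repeating block 4, 7, 7, 4, 66 (period 5).

[33; (4, 7, 7, 4, 66)]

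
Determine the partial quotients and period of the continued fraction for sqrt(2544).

[50; (2, 3, 1, 1, 6, 6, 6, 1, 1, 3, 2, 100)]

Write x_i = (sqrt(2544) + m_i)/d_i with (m_0, d_0) = (0, 1). a_0 = floor(sqrt(2544)) = 50, since 50^2 = 2500 <= 2544 < 2601 = 51^2.
Iterate m_{i+1} = d_i*a_i - m_i, d_{i+1} = (2544 - m_{i+1}^2)/d_i, a_{i+1} = floor((a_0 + m_{i+1})/d_{i+1}):
  m_1 = 1*50 - 0 = 50, d_1 = (2544 - 50^2)/1 = 44/1 = 44, a_1 = floor((50 + 50)/44) = 2.
  m_2 = 44*2 - 50 = 38, d_2 = (2544 - 38^2)/44 = 1100/44 = 25, a_2 = floor((50 + 38)/25) = 3.
  m_3 = 25*3 - 38 = 37, d_3 = (2544 - 37^2)/25 = 1175/25 = 47, a_3 = floor((50 + 37)/47) = 1.
  m_4 = 47*1 - 37 = 10, d_4 = (2544 - 10^2)/47 = 2444/47 = 52, a_4 = floor((50 + 10)/52) = 1.
  m_5 = 52*1 - 10 = 42, d_5 = (2544 - 42^2)/52 = 780/52 = 15, a_5 = floor((50 + 42)/15) = 6.
  m_6 = 15*6 - 42 = 48, d_6 = (2544 - 48^2)/15 = 240/15 = 16, a_6 = floor((50 + 48)/16) = 6.
  m_7 = 16*6 - 48 = 48, d_7 = (2544 - 48^2)/16 = 240/16 = 15, a_7 = floor((50 + 48)/15) = 6.
  m_8 = 15*6 - 48 = 42, d_8 = (2544 - 42^2)/15 = 780/15 = 52, a_8 = floor((50 + 42)/52) = 1.
  m_9 = 52*1 - 42 = 10, d_9 = (2544 - 10^2)/52 = 2444/52 = 47, a_9 = floor((50 + 10)/47) = 1.
  m_10 = 47*1 - 10 = 37, d_10 = (2544 - 37^2)/47 = 1175/47 = 25, a_10 = floor((50 + 37)/25) = 3.
  m_11 = 25*3 - 37 = 38, d_11 = (2544 - 38^2)/25 = 1100/25 = 44, a_11 = floor((50 + 38)/44) = 2.
  m_12 = 44*2 - 38 = 50, d_12 = (2544 - 50^2)/44 = 44/44 = 1, a_12 = floor((50 + 50)/1) = 100.
  m_13 = 1*100 - 50 = 50, d_13 = (2544 - 50^2)/1 = 44/1 = 44: (m_13, d_13) = (m_1, d_1) = (50, 44), so from here the quotients repeat a_1, ..., a_12; the period length is 12.
Hence the expansion of sqrt(2544) is a_0 = 50 followed by the repeating block 2, 3, 1, 1, 6, 6, 6, 1, 1, 3, 2, 100 (period 12).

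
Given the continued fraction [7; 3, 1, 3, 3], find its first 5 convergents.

Using the convergent recurrence p_i = a_i*p_{i-1} + p_{i-2}, q_i = a_i*q_{i-1} + q_{i-2} with p_{-2}=0, p_{-1}=1, q_{-2}=1, q_{-1}=0:
  i=0: a_0=7, p_0 = 7*1 + 0 = 7, q_0 = 7*0 + 1 = 1.
  i=1: a_1=3, p_1 = 3*7 + 1 = 22, q_1 = 3*1 + 0 = 3.
  i=2: a_2=1, p_2 = 1*22 + 7 = 29, q_2 = 1*3 + 1 = 4.
  i=3: a_3=3, p_3 = 3*29 + 22 = 109, q_3 = 3*4 + 3 = 15.
  i=4: a_4=3, p_4 = 3*109 + 29 = 356, q_4 = 3*15 + 4 = 49.

7/1, 22/3, 29/4, 109/15, 356/49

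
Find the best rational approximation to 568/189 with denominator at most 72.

3/1

Expand x = 568/189 as a continued fraction with the Euclidean algorithm:
  568 = 3*189 + 1, so a_0 = 3.
  189 = 189*1 + 0, so a_1 = 189.
so x = [3; 189].
Convergents (p_i = a_i*p_{i-1} + p_{i-2}, q_i = a_i*q_{i-1} + q_{i-2} with p_{-2}=0, p_{-1}=1, q_{-2}=1, q_{-1}=0), until the denominator exceeds 72:
  i=0: a_0=3, p_0 = 3*1 + 0 = 3, q_0 = 3*0 + 1 = 1.
  i=1: a_1=189, p_1 = 189*3 + 1 = 568, q_1 = 189*1 + 0 = 189.
q_1 = 189 > 72, so the last convergent with denominator <= 72 is p_0/q_0 = 3/1.
The closest fraction with denominator <= 72 is either p_0/q_0 or the intermediate fraction (k*p_0 + p_{-1})/(k*q_0 + q_{-1}) with the largest k >= 1 whose denominator stays <= 72; these approach x as k grows, and every other convergent or intermediate fraction in range is farther away.
Largest k: floor((72 - q_{-1})/q_0) = floor((72 - 0)/1) = 72 (using the seeds p_{-1} = 1, q_{-1} = 0).
That gives (72*3 + 1)/(72*1 + 0) = 217/72.
Compare the errors: |x - 3/1| = |568*1 - 3*189|/(189*1) = 1/189, and |x - 217/72| = |568*72 - 217*189|/(189*72) = 117/13608.
Cross-multiplying, 1*13608 = 13608 < 22113 = 117*189, so 1/189 is smaller: the convergent 3/1 is closer to x than 217/72.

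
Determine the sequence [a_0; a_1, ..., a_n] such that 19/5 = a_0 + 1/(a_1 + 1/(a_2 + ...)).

[3; 1, 4]

Run the Euclidean algorithm on 19 and 5; the successive quotients are the partial quotients a_0, a_1, ... (each step inverts the fractional part left over by the previous one):
  19 = 3*5 + 4, so a_0 = 3.
  5 = 1*4 + 1, so a_1 = 1.
  4 = 4*1 + 0, so a_2 = 4.
The remainder reaches 0 after 3 divisions, so the expansion has 3 partial quotients, read off in order.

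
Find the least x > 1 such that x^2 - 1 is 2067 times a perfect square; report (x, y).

First expand sqrt(2067) as a continued fraction. With x_i = (sqrt(2067) + m_i)/d_i and (m_0, d_0) = (0, 1): a_0 = floor(sqrt(2067)) = 45, since 45^2 = 2025 <= 2067 < 2116 = 46^2.
Iterate m_{i+1} = d_i*a_i - m_i, d_{i+1} = (2067 - m_{i+1}^2)/d_i, a_{i+1} = floor((a_0 + m_{i+1})/d_{i+1}):
  m_1 = 1*45 - 0 = 45, d_1 = (2067 - 45^2)/1 = 42/1 = 42, a_1 = floor((45 + 45)/42) = 2.
  m_2 = 42*2 - 45 = 39, d_2 = (2067 - 39^2)/42 = 546/42 = 13, a_2 = floor((45 + 39)/13) = 6.
  m_3 = 13*6 - 39 = 39, d_3 = (2067 - 39^2)/13 = 546/13 = 42, a_3 = floor((45 + 39)/42) = 2.
  m_4 = 42*2 - 39 = 45, d_4 = (2067 - 45^2)/42 = 42/42 = 1, a_4 = floor((45 + 45)/1) = 90.
  m_5 = 1*90 - 45 = 45, d_5 = (2067 - 45^2)/1 = 42/1 = 42: (m_5, d_5) = (m_1, d_1) = (45, 42), so from here the quotients repeat a_1, ..., a_4; the period length is 4.
So sqrt(2067) = [45; (2, 6, 2, 90)] with period length k = 4.
k is even, so the fundamental solution of x^2 - 2067y^2 = 1 is (p_{k-1}, q_{k-1}) = (p_3, q_3); compute convergents through index 3.
Convergents (p_i = a_i*p_{i-1} + p_{i-2}, q_i = a_i*q_{i-1} + q_{i-2} with p_{-2}=0, p_{-1}=1, q_{-2}=1, q_{-1}=0):
  i=0: a_0=45, p_0 = 45*1 + 0 = 45, q_0 = 45*0 + 1 = 1.
  i=1: a_1=2, p_1 = 2*45 + 1 = 91, q_1 = 2*1 + 0 = 2.
  i=2: a_2=6, p_2 = 6*91 + 45 = 591, q_2 = 6*2 + 1 = 13.
  i=3: a_3=2, p_3 = 2*591 + 91 = 1273, q_3 = 2*13 + 2 = 28.
Check: 1273^2 - 2067*28^2 = 1620529 - 1620528 = 1, so (x, y) = (1273, 28) solves the equation, and by the theorem it is the least positive solution.

(x, y) = (1273, 28)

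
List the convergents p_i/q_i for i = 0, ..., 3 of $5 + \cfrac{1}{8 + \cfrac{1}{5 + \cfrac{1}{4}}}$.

5/1, 41/8, 210/41, 881/172

Using the convergent recurrence p_i = a_i*p_{i-1} + p_{i-2}, q_i = a_i*q_{i-1} + q_{i-2} with p_{-2}=0, p_{-1}=1, q_{-2}=1, q_{-1}=0:
  i=0: a_0=5, p_0 = 5*1 + 0 = 5, q_0 = 5*0 + 1 = 1.
  i=1: a_1=8, p_1 = 8*5 + 1 = 41, q_1 = 8*1 + 0 = 8.
  i=2: a_2=5, p_2 = 5*41 + 5 = 210, q_2 = 5*8 + 1 = 41.
  i=3: a_3=4, p_3 = 4*210 + 41 = 881, q_3 = 4*41 + 8 = 172.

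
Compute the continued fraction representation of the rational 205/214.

Run the Euclidean algorithm on 205 and 214; the successive quotients are the partial quotients a_0, a_1, ... (each step inverts the fractional part left over by the previous one):
  205 = 0*214 + 205, so a_0 = 0.
  214 = 1*205 + 9, so a_1 = 1.
  205 = 22*9 + 7, so a_2 = 22.
  9 = 1*7 + 2, so a_3 = 1.
  7 = 3*2 + 1, so a_4 = 3.
  2 = 2*1 + 0, so a_5 = 2.
The remainder reaches 0 after 6 divisions, so the expansion has 6 partial quotients, read off in order.

[0; 1, 22, 1, 3, 2]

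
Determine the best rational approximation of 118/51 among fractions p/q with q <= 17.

37/16

Expand x = 118/51 as a continued fraction with the Euclidean algorithm:
  118 = 2*51 + 16, so a_0 = 2.
  51 = 3*16 + 3, so a_1 = 3.
  16 = 5*3 + 1, so a_2 = 5.
  3 = 3*1 + 0, so a_3 = 3.
so x = [2; 3, 5, 3].
Convergents (p_i = a_i*p_{i-1} + p_{i-2}, q_i = a_i*q_{i-1} + q_{i-2} with p_{-2}=0, p_{-1}=1, q_{-2}=1, q_{-1}=0), until the denominator exceeds 17:
  i=0: a_0=2, p_0 = 2*1 + 0 = 2, q_0 = 2*0 + 1 = 1.
  i=1: a_1=3, p_1 = 3*2 + 1 = 7, q_1 = 3*1 + 0 = 3.
  i=2: a_2=5, p_2 = 5*7 + 2 = 37, q_2 = 5*3 + 1 = 16.
  i=3: a_3=3, p_3 = 3*37 + 7 = 118, q_3 = 3*16 + 3 = 51.
q_3 = 51 > 17, so the last convergent with denominator <= 17 is p_2/q_2 = 37/16.
The closest fraction with denominator <= 17 is either p_2/q_2 or the intermediate fraction (k*p_2 + p_1)/(k*q_2 + q_1) with the largest k >= 1 whose denominator stays <= 17; these approach x as k grows, and every other convergent or intermediate fraction in range is farther away.
Largest k: floor((17 - q_1)/q_2) = floor((17 - 3)/16) = 0.
Since k = 0, no intermediate fraction beyond p_2/q_2 has denominator <= 17, so the convergent 37/16 is the closest (its error is |118*16 - 37*51|/(51*16) = 1/816).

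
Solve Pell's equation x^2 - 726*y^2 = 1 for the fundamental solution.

First expand sqrt(726) as a continued fraction. With x_i = (sqrt(726) + m_i)/d_i and (m_0, d_0) = (0, 1): a_0 = floor(sqrt(726)) = 26, since 26^2 = 676 <= 726 < 729 = 27^2.
Iterate m_{i+1} = d_i*a_i - m_i, d_{i+1} = (726 - m_{i+1}^2)/d_i, a_{i+1} = floor((a_0 + m_{i+1})/d_{i+1}):
  m_1 = 1*26 - 0 = 26, d_1 = (726 - 26^2)/1 = 50/1 = 50, a_1 = floor((26 + 26)/50) = 1.
  m_2 = 50*1 - 26 = 24, d_2 = (726 - 24^2)/50 = 150/50 = 3, a_2 = floor((26 + 24)/3) = 16.
  m_3 = 3*16 - 24 = 24, d_3 = (726 - 24^2)/3 = 150/3 = 50, a_3 = floor((26 + 24)/50) = 1.
  m_4 = 50*1 - 24 = 26, d_4 = (726 - 26^2)/50 = 50/50 = 1, a_4 = floor((26 + 26)/1) = 52.
  m_5 = 1*52 - 26 = 26, d_5 = (726 - 26^2)/1 = 50/1 = 50: (m_5, d_5) = (m_1, d_1) = (26, 50), so from here the quotients repeat a_1, ..., a_4; the period length is 4.
So sqrt(726) = [26; (1, 16, 1, 52)] with period length k = 4.
k is even, so the fundamental solution of x^2 - 726y^2 = 1 is (p_{k-1}, q_{k-1}) = (p_3, q_3); compute convergents through index 3.
Convergents (p_i = a_i*p_{i-1} + p_{i-2}, q_i = a_i*q_{i-1} + q_{i-2} with p_{-2}=0, p_{-1}=1, q_{-2}=1, q_{-1}=0):
  i=0: a_0=26, p_0 = 26*1 + 0 = 26, q_0 = 26*0 + 1 = 1.
  i=1: a_1=1, p_1 = 1*26 + 1 = 27, q_1 = 1*1 + 0 = 1.
  i=2: a_2=16, p_2 = 16*27 + 26 = 458, q_2 = 16*1 + 1 = 17.
  i=3: a_3=1, p_3 = 1*458 + 27 = 485, q_3 = 1*17 + 1 = 18.
Check: 485^2 - 726*18^2 = 235225 - 235224 = 1, so (x, y) = (485, 18) solves the equation, and by the theorem it is the least positive solution.

(x, y) = (485, 18)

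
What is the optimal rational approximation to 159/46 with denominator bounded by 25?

Expand x = 159/46 as a continued fraction with the Euclidean algorithm:
  159 = 3*46 + 21, so a_0 = 3.
  46 = 2*21 + 4, so a_1 = 2.
  21 = 5*4 + 1, so a_2 = 5.
  4 = 4*1 + 0, so a_3 = 4.
so x = [3; 2, 5, 4].
Convergents (p_i = a_i*p_{i-1} + p_{i-2}, q_i = a_i*q_{i-1} + q_{i-2} with p_{-2}=0, p_{-1}=1, q_{-2}=1, q_{-1}=0), until the denominator exceeds 25:
  i=0: a_0=3, p_0 = 3*1 + 0 = 3, q_0 = 3*0 + 1 = 1.
  i=1: a_1=2, p_1 = 2*3 + 1 = 7, q_1 = 2*1 + 0 = 2.
  i=2: a_2=5, p_2 = 5*7 + 3 = 38, q_2 = 5*2 + 1 = 11.
  i=3: a_3=4, p_3 = 4*38 + 7 = 159, q_3 = 4*11 + 2 = 46.
q_3 = 46 > 25, so the last convergent with denominator <= 25 is p_2/q_2 = 38/11.
The closest fraction with denominator <= 25 is either p_2/q_2 or the intermediate fraction (k*p_2 + p_1)/(k*q_2 + q_1) with the largest k >= 1 whose denominator stays <= 25; these approach x as k grows, and every other convergent or intermediate fraction in range is farther away.
Largest k: floor((25 - q_1)/q_2) = floor((25 - 2)/11) = 2.
That gives (2*38 + 7)/(2*11 + 2) = 83/24.
Compare the errors: |x - 38/11| = |159*11 - 38*46|/(46*11) = 1/506, and |x - 83/24| = |159*24 - 83*46|/(46*24) = 2/1104.
Cross-multiplying, 2*506 = 1012 < 1104 = 1*1104, so 2/1104 is smaller: the intermediate fraction 83/24 is closer to x than 38/11.

83/24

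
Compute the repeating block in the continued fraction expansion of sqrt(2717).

[52; (8, 104)]

Write x_i = (sqrt(2717) + m_i)/d_i with (m_0, d_0) = (0, 1). a_0 = floor(sqrt(2717)) = 52, since 52^2 = 2704 <= 2717 < 2809 = 53^2.
Iterate m_{i+1} = d_i*a_i - m_i, d_{i+1} = (2717 - m_{i+1}^2)/d_i, a_{i+1} = floor((a_0 + m_{i+1})/d_{i+1}):
  m_1 = 1*52 - 0 = 52, d_1 = (2717 - 52^2)/1 = 13/1 = 13, a_1 = floor((52 + 52)/13) = 8.
  m_2 = 13*8 - 52 = 52, d_2 = (2717 - 52^2)/13 = 13/13 = 1, a_2 = floor((52 + 52)/1) = 104.
  m_3 = 1*104 - 52 = 52, d_3 = (2717 - 52^2)/1 = 13/1 = 13: (m_3, d_3) = (m_1, d_1) = (52, 13), so from here the quotients repeat a_1, a_2; the period length is 2.
Hence the expansion of sqrt(2717) is a_0 = 52 followed by the repeating block 8, 104 (period 2).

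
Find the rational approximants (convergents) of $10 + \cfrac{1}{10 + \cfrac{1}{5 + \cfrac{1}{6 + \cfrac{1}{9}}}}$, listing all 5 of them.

Using the convergent recurrence p_i = a_i*p_{i-1} + p_{i-2}, q_i = a_i*q_{i-1} + q_{i-2} with p_{-2}=0, p_{-1}=1, q_{-2}=1, q_{-1}=0:
  i=0: a_0=10, p_0 = 10*1 + 0 = 10, q_0 = 10*0 + 1 = 1.
  i=1: a_1=10, p_1 = 10*10 + 1 = 101, q_1 = 10*1 + 0 = 10.
  i=2: a_2=5, p_2 = 5*101 + 10 = 515, q_2 = 5*10 + 1 = 51.
  i=3: a_3=6, p_3 = 6*515 + 101 = 3191, q_3 = 6*51 + 10 = 316.
  i=4: a_4=9, p_4 = 9*3191 + 515 = 29234, q_4 = 9*316 + 51 = 2895.

10/1, 101/10, 515/51, 3191/316, 29234/2895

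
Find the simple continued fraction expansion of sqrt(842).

Write x_i = (sqrt(842) + m_i)/d_i with (m_0, d_0) = (0, 1). a_0 = floor(sqrt(842)) = 29, since 29^2 = 841 <= 842 < 900 = 30^2.
Iterate m_{i+1} = d_i*a_i - m_i, d_{i+1} = (842 - m_{i+1}^2)/d_i, a_{i+1} = floor((a_0 + m_{i+1})/d_{i+1}):
  m_1 = 1*29 - 0 = 29, d_1 = (842 - 29^2)/1 = 1/1 = 1, a_1 = floor((29 + 29)/1) = 58.
  m_2 = 1*58 - 29 = 29, d_2 = (842 - 29^2)/1 = 1/1 = 1: (m_2, d_2) = (m_1, d_1) = (29, 1), so from here the quotient a_1 repeats; the period length is 1.
Hence the expansion of sqrt(842) is a_0 = 29 followed by the repeating block 58 (period 1).

[29; (58)]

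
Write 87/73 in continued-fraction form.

[1; 5, 4, 1, 2]

Run the Euclidean algorithm on 87 and 73; the successive quotients are the partial quotients a_0, a_1, ... (each step inverts the fractional part left over by the previous one):
  87 = 1*73 + 14, so a_0 = 1.
  73 = 5*14 + 3, so a_1 = 5.
  14 = 4*3 + 2, so a_2 = 4.
  3 = 1*2 + 1, so a_3 = 1.
  2 = 2*1 + 0, so a_4 = 2.
The remainder reaches 0 after 5 divisions, so the expansion has 5 partial quotients, read off in order.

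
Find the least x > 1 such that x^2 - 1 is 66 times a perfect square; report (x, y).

First expand sqrt(66) as a continued fraction. With x_i = (sqrt(66) + m_i)/d_i and (m_0, d_0) = (0, 1): a_0 = floor(sqrt(66)) = 8, since 8^2 = 64 <= 66 < 81 = 9^2.
Iterate m_{i+1} = d_i*a_i - m_i, d_{i+1} = (66 - m_{i+1}^2)/d_i, a_{i+1} = floor((a_0 + m_{i+1})/d_{i+1}):
  m_1 = 1*8 - 0 = 8, d_1 = (66 - 8^2)/1 = 2/1 = 2, a_1 = floor((8 + 8)/2) = 8.
  m_2 = 2*8 - 8 = 8, d_2 = (66 - 8^2)/2 = 2/2 = 1, a_2 = floor((8 + 8)/1) = 16.
  m_3 = 1*16 - 8 = 8, d_3 = (66 - 8^2)/1 = 2/1 = 2: (m_3, d_3) = (m_1, d_1) = (8, 2), so from here the quotients repeat a_1, a_2; the period length is 2.
So sqrt(66) = [8; (8, 16)] with period length k = 2.
k is even, so the fundamental solution of x^2 - 66y^2 = 1 is (p_{k-1}, q_{k-1}) = (p_1, q_1); compute convergents through index 1.
Convergents (p_i = a_i*p_{i-1} + p_{i-2}, q_i = a_i*q_{i-1} + q_{i-2} with p_{-2}=0, p_{-1}=1, q_{-2}=1, q_{-1}=0):
  i=0: a_0=8, p_0 = 8*1 + 0 = 8, q_0 = 8*0 + 1 = 1.
  i=1: a_1=8, p_1 = 8*8 + 1 = 65, q_1 = 8*1 + 0 = 8.
Check: 65^2 - 66*8^2 = 4225 - 4224 = 1, so (x, y) = (65, 8) solves the equation, and by the theorem it is the least positive solution.

(x, y) = (65, 8)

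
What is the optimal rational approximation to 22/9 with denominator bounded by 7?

17/7

Expand x = 22/9 as a continued fraction with the Euclidean algorithm:
  22 = 2*9 + 4, so a_0 = 2.
  9 = 2*4 + 1, so a_1 = 2.
  4 = 4*1 + 0, so a_2 = 4.
so x = [2; 2, 4].
Convergents (p_i = a_i*p_{i-1} + p_{i-2}, q_i = a_i*q_{i-1} + q_{i-2} with p_{-2}=0, p_{-1}=1, q_{-2}=1, q_{-1}=0), until the denominator exceeds 7:
  i=0: a_0=2, p_0 = 2*1 + 0 = 2, q_0 = 2*0 + 1 = 1.
  i=1: a_1=2, p_1 = 2*2 + 1 = 5, q_1 = 2*1 + 0 = 2.
  i=2: a_2=4, p_2 = 4*5 + 2 = 22, q_2 = 4*2 + 1 = 9.
q_2 = 9 > 7, so the last convergent with denominator <= 7 is p_1/q_1 = 5/2.
The closest fraction with denominator <= 7 is either p_1/q_1 or the intermediate fraction (k*p_1 + p_0)/(k*q_1 + q_0) with the largest k >= 1 whose denominator stays <= 7; these approach x as k grows, and every other convergent or intermediate fraction in range is farther away.
Largest k: floor((7 - q_0)/q_1) = floor((7 - 1)/2) = 3.
That gives (3*5 + 2)/(3*2 + 1) = 17/7.
Compare the errors: |x - 5/2| = |22*2 - 5*9|/(9*2) = 1/18, and |x - 17/7| = |22*7 - 17*9|/(9*7) = 1/63.
Cross-multiplying, 1*18 = 18 < 63 = 1*63, so 1/63 is smaller: the intermediate fraction 17/7 is closer to x than 5/2.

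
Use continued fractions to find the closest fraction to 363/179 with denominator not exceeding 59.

Expand x = 363/179 as a continued fraction with the Euclidean algorithm:
  363 = 2*179 + 5, so a_0 = 2.
  179 = 35*5 + 4, so a_1 = 35.
  5 = 1*4 + 1, so a_2 = 1.
  4 = 4*1 + 0, so a_3 = 4.
so x = [2; 35, 1, 4].
Convergents (p_i = a_i*p_{i-1} + p_{i-2}, q_i = a_i*q_{i-1} + q_{i-2} with p_{-2}=0, p_{-1}=1, q_{-2}=1, q_{-1}=0), until the denominator exceeds 59:
  i=0: a_0=2, p_0 = 2*1 + 0 = 2, q_0 = 2*0 + 1 = 1.
  i=1: a_1=35, p_1 = 35*2 + 1 = 71, q_1 = 35*1 + 0 = 35.
  i=2: a_2=1, p_2 = 1*71 + 2 = 73, q_2 = 1*35 + 1 = 36.
  i=3: a_3=4, p_3 = 4*73 + 71 = 363, q_3 = 4*36 + 35 = 179.
q_3 = 179 > 59, so the last convergent with denominator <= 59 is p_2/q_2 = 73/36.
The closest fraction with denominator <= 59 is either p_2/q_2 or the intermediate fraction (k*p_2 + p_1)/(k*q_2 + q_1) with the largest k >= 1 whose denominator stays <= 59; these approach x as k grows, and every other convergent or intermediate fraction in range is farther away.
Largest k: floor((59 - q_1)/q_2) = floor((59 - 35)/36) = 0.
Since k = 0, no intermediate fraction beyond p_2/q_2 has denominator <= 59, so the convergent 73/36 is the closest (its error is |363*36 - 73*179|/(179*36) = 1/6444).

73/36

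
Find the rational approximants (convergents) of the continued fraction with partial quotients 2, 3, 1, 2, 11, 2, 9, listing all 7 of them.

Using the convergent recurrence p_i = a_i*p_{i-1} + p_{i-2}, q_i = a_i*q_{i-1} + q_{i-2} with p_{-2}=0, p_{-1}=1, q_{-2}=1, q_{-1}=0:
  i=0: a_0=2, p_0 = 2*1 + 0 = 2, q_0 = 2*0 + 1 = 1.
  i=1: a_1=3, p_1 = 3*2 + 1 = 7, q_1 = 3*1 + 0 = 3.
  i=2: a_2=1, p_2 = 1*7 + 2 = 9, q_2 = 1*3 + 1 = 4.
  i=3: a_3=2, p_3 = 2*9 + 7 = 25, q_3 = 2*4 + 3 = 11.
  i=4: a_4=11, p_4 = 11*25 + 9 = 284, q_4 = 11*11 + 4 = 125.
  i=5: a_5=2, p_5 = 2*284 + 25 = 593, q_5 = 2*125 + 11 = 261.
  i=6: a_6=9, p_6 = 9*593 + 284 = 5621, q_6 = 9*261 + 125 = 2474.

2/1, 7/3, 9/4, 25/11, 284/125, 593/261, 5621/2474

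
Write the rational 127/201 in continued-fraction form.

[0; 1, 1, 1, 2, 1, 1, 10]

Run the Euclidean algorithm on 127 and 201; the successive quotients are the partial quotients a_0, a_1, ... (each step inverts the fractional part left over by the previous one):
  127 = 0*201 + 127, so a_0 = 0.
  201 = 1*127 + 74, so a_1 = 1.
  127 = 1*74 + 53, so a_2 = 1.
  74 = 1*53 + 21, so a_3 = 1.
  53 = 2*21 + 11, so a_4 = 2.
  21 = 1*11 + 10, so a_5 = 1.
  11 = 1*10 + 1, so a_6 = 1.
  10 = 10*1 + 0, so a_7 = 10.
The remainder reaches 0 after 8 divisions, so the expansion has 8 partial quotients, read off in order.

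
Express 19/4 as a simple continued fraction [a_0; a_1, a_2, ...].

[4; 1, 3]

Run the Euclidean algorithm on 19 and 4; the successive quotients are the partial quotients a_0, a_1, ... (each step inverts the fractional part left over by the previous one):
  19 = 4*4 + 3, so a_0 = 4.
  4 = 1*3 + 1, so a_1 = 1.
  3 = 3*1 + 0, so a_2 = 3.
The remainder reaches 0 after 3 divisions, so the expansion has 3 partial quotients, read off in order.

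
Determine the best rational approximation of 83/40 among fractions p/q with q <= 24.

27/13

Expand x = 83/40 as a continued fraction with the Euclidean algorithm:
  83 = 2*40 + 3, so a_0 = 2.
  40 = 13*3 + 1, so a_1 = 13.
  3 = 3*1 + 0, so a_2 = 3.
so x = [2; 13, 3].
Convergents (p_i = a_i*p_{i-1} + p_{i-2}, q_i = a_i*q_{i-1} + q_{i-2} with p_{-2}=0, p_{-1}=1, q_{-2}=1, q_{-1}=0), until the denominator exceeds 24:
  i=0: a_0=2, p_0 = 2*1 + 0 = 2, q_0 = 2*0 + 1 = 1.
  i=1: a_1=13, p_1 = 13*2 + 1 = 27, q_1 = 13*1 + 0 = 13.
  i=2: a_2=3, p_2 = 3*27 + 2 = 83, q_2 = 3*13 + 1 = 40.
q_2 = 40 > 24, so the last convergent with denominator <= 24 is p_1/q_1 = 27/13.
The closest fraction with denominator <= 24 is either p_1/q_1 or the intermediate fraction (k*p_1 + p_0)/(k*q_1 + q_0) with the largest k >= 1 whose denominator stays <= 24; these approach x as k grows, and every other convergent or intermediate fraction in range is farther away.
Largest k: floor((24 - q_0)/q_1) = floor((24 - 1)/13) = 1.
That gives (1*27 + 2)/(1*13 + 1) = 29/14.
Compare the errors: |x - 27/13| = |83*13 - 27*40|/(40*13) = 1/520, and |x - 29/14| = |83*14 - 29*40|/(40*14) = 2/560.
Cross-multiplying, 1*560 = 560 < 1040 = 2*520, so 1/520 is smaller: the convergent 27/13 is closer to x than 29/14.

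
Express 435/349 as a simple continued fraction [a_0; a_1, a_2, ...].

Run the Euclidean algorithm on 435 and 349; the successive quotients are the partial quotients a_0, a_1, ... (each step inverts the fractional part left over by the previous one):
  435 = 1*349 + 86, so a_0 = 1.
  349 = 4*86 + 5, so a_1 = 4.
  86 = 17*5 + 1, so a_2 = 17.
  5 = 5*1 + 0, so a_3 = 5.
The remainder reaches 0 after 4 divisions, so the expansion has 4 partial quotients, read off in order.

[1; 4, 17, 5]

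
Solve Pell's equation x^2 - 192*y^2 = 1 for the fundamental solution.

(x, y) = (97, 7)

First expand sqrt(192) as a continued fraction. With x_i = (sqrt(192) + m_i)/d_i and (m_0, d_0) = (0, 1): a_0 = floor(sqrt(192)) = 13, since 13^2 = 169 <= 192 < 196 = 14^2.
Iterate m_{i+1} = d_i*a_i - m_i, d_{i+1} = (192 - m_{i+1}^2)/d_i, a_{i+1} = floor((a_0 + m_{i+1})/d_{i+1}):
  m_1 = 1*13 - 0 = 13, d_1 = (192 - 13^2)/1 = 23/1 = 23, a_1 = floor((13 + 13)/23) = 1.
  m_2 = 23*1 - 13 = 10, d_2 = (192 - 10^2)/23 = 92/23 = 4, a_2 = floor((13 + 10)/4) = 5.
  m_3 = 4*5 - 10 = 10, d_3 = (192 - 10^2)/4 = 92/4 = 23, a_3 = floor((13 + 10)/23) = 1.
  m_4 = 23*1 - 10 = 13, d_4 = (192 - 13^2)/23 = 23/23 = 1, a_4 = floor((13 + 13)/1) = 26.
  m_5 = 1*26 - 13 = 13, d_5 = (192 - 13^2)/1 = 23/1 = 23: (m_5, d_5) = (m_1, d_1) = (13, 23), so from here the quotients repeat a_1, ..., a_4; the period length is 4.
So sqrt(192) = [13; (1, 5, 1, 26)] with period length k = 4.
k is even, so the fundamental solution of x^2 - 192y^2 = 1 is (p_{k-1}, q_{k-1}) = (p_3, q_3); compute convergents through index 3.
Convergents (p_i = a_i*p_{i-1} + p_{i-2}, q_i = a_i*q_{i-1} + q_{i-2} with p_{-2}=0, p_{-1}=1, q_{-2}=1, q_{-1}=0):
  i=0: a_0=13, p_0 = 13*1 + 0 = 13, q_0 = 13*0 + 1 = 1.
  i=1: a_1=1, p_1 = 1*13 + 1 = 14, q_1 = 1*1 + 0 = 1.
  i=2: a_2=5, p_2 = 5*14 + 13 = 83, q_2 = 5*1 + 1 = 6.
  i=3: a_3=1, p_3 = 1*83 + 14 = 97, q_3 = 1*6 + 1 = 7.
Check: 97^2 - 192*7^2 = 9409 - 9408 = 1, so (x, y) = (97, 7) solves the equation, and by the theorem it is the least positive solution.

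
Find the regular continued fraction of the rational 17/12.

[1; 2, 2, 2]

Run the Euclidean algorithm on 17 and 12; the successive quotients are the partial quotients a_0, a_1, ... (each step inverts the fractional part left over by the previous one):
  17 = 1*12 + 5, so a_0 = 1.
  12 = 2*5 + 2, so a_1 = 2.
  5 = 2*2 + 1, so a_2 = 2.
  2 = 2*1 + 0, so a_3 = 2.
The remainder reaches 0 after 4 divisions, so the expansion has 4 partial quotients, read off in order.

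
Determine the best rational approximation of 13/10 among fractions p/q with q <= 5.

4/3

Expand x = 13/10 as a continued fraction with the Euclidean algorithm:
  13 = 1*10 + 3, so a_0 = 1.
  10 = 3*3 + 1, so a_1 = 3.
  3 = 3*1 + 0, so a_2 = 3.
so x = [1; 3, 3].
Convergents (p_i = a_i*p_{i-1} + p_{i-2}, q_i = a_i*q_{i-1} + q_{i-2} with p_{-2}=0, p_{-1}=1, q_{-2}=1, q_{-1}=0), until the denominator exceeds 5:
  i=0: a_0=1, p_0 = 1*1 + 0 = 1, q_0 = 1*0 + 1 = 1.
  i=1: a_1=3, p_1 = 3*1 + 1 = 4, q_1 = 3*1 + 0 = 3.
  i=2: a_2=3, p_2 = 3*4 + 1 = 13, q_2 = 3*3 + 1 = 10.
q_2 = 10 > 5, so the last convergent with denominator <= 5 is p_1/q_1 = 4/3.
The closest fraction with denominator <= 5 is either p_1/q_1 or the intermediate fraction (k*p_1 + p_0)/(k*q_1 + q_0) with the largest k >= 1 whose denominator stays <= 5; these approach x as k grows, and every other convergent or intermediate fraction in range is farther away.
Largest k: floor((5 - q_0)/q_1) = floor((5 - 1)/3) = 1.
That gives (1*4 + 1)/(1*3 + 1) = 5/4.
Compare the errors: |x - 4/3| = |13*3 - 4*10|/(10*3) = 1/30, and |x - 5/4| = |13*4 - 5*10|/(10*4) = 2/40.
Cross-multiplying, 1*40 = 40 < 60 = 2*30, so 1/30 is smaller: the convergent 4/3 is closer to x than 5/4.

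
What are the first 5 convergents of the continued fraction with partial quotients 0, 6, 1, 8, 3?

0/1, 1/6, 1/7, 9/62, 28/193

Using the convergent recurrence p_i = a_i*p_{i-1} + p_{i-2}, q_i = a_i*q_{i-1} + q_{i-2} with p_{-2}=0, p_{-1}=1, q_{-2}=1, q_{-1}=0:
  i=0: a_0=0, p_0 = 0*1 + 0 = 0, q_0 = 0*0 + 1 = 1.
  i=1: a_1=6, p_1 = 6*0 + 1 = 1, q_1 = 6*1 + 0 = 6.
  i=2: a_2=1, p_2 = 1*1 + 0 = 1, q_2 = 1*6 + 1 = 7.
  i=3: a_3=8, p_3 = 8*1 + 1 = 9, q_3 = 8*7 + 6 = 62.
  i=4: a_4=3, p_4 = 3*9 + 1 = 28, q_4 = 3*62 + 7 = 193.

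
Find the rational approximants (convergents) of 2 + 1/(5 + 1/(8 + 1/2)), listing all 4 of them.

Using the convergent recurrence p_i = a_i*p_{i-1} + p_{i-2}, q_i = a_i*q_{i-1} + q_{i-2} with p_{-2}=0, p_{-1}=1, q_{-2}=1, q_{-1}=0:
  i=0: a_0=2, p_0 = 2*1 + 0 = 2, q_0 = 2*0 + 1 = 1.
  i=1: a_1=5, p_1 = 5*2 + 1 = 11, q_1 = 5*1 + 0 = 5.
  i=2: a_2=8, p_2 = 8*11 + 2 = 90, q_2 = 8*5 + 1 = 41.
  i=3: a_3=2, p_3 = 2*90 + 11 = 191, q_3 = 2*41 + 5 = 87.

2/1, 11/5, 90/41, 191/87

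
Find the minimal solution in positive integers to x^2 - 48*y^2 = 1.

First expand sqrt(48) as a continued fraction. With x_i = (sqrt(48) + m_i)/d_i and (m_0, d_0) = (0, 1): a_0 = floor(sqrt(48)) = 6, since 6^2 = 36 <= 48 < 49 = 7^2.
Iterate m_{i+1} = d_i*a_i - m_i, d_{i+1} = (48 - m_{i+1}^2)/d_i, a_{i+1} = floor((a_0 + m_{i+1})/d_{i+1}):
  m_1 = 1*6 - 0 = 6, d_1 = (48 - 6^2)/1 = 12/1 = 12, a_1 = floor((6 + 6)/12) = 1.
  m_2 = 12*1 - 6 = 6, d_2 = (48 - 6^2)/12 = 12/12 = 1, a_2 = floor((6 + 6)/1) = 12.
  m_3 = 1*12 - 6 = 6, d_3 = (48 - 6^2)/1 = 12/1 = 12: (m_3, d_3) = (m_1, d_1) = (6, 12), so from here the quotients repeat a_1, a_2; the period length is 2.
So sqrt(48) = [6; (1, 12)] with period length k = 2.
k is even, so the fundamental solution of x^2 - 48y^2 = 1 is (p_{k-1}, q_{k-1}) = (p_1, q_1); compute convergents through index 1.
Convergents (p_i = a_i*p_{i-1} + p_{i-2}, q_i = a_i*q_{i-1} + q_{i-2} with p_{-2}=0, p_{-1}=1, q_{-2}=1, q_{-1}=0):
  i=0: a_0=6, p_0 = 6*1 + 0 = 6, q_0 = 6*0 + 1 = 1.
  i=1: a_1=1, p_1 = 1*6 + 1 = 7, q_1 = 1*1 + 0 = 1.
Check: 7^2 - 48*1^2 = 49 - 48 = 1, so (x, y) = (7, 1) solves the equation, and by the theorem it is the least positive solution.

(x, y) = (7, 1)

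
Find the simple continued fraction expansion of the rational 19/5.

Run the Euclidean algorithm on 19 and 5; the successive quotients are the partial quotients a_0, a_1, ... (each step inverts the fractional part left over by the previous one):
  19 = 3*5 + 4, so a_0 = 3.
  5 = 1*4 + 1, so a_1 = 1.
  4 = 4*1 + 0, so a_2 = 4.
The remainder reaches 0 after 3 divisions, so the expansion has 3 partial quotients, read off in order.

[3; 1, 4]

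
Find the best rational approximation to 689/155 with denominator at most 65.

Expand x = 689/155 as a continued fraction with the Euclidean algorithm:
  689 = 4*155 + 69, so a_0 = 4.
  155 = 2*69 + 17, so a_1 = 2.
  69 = 4*17 + 1, so a_2 = 4.
  17 = 17*1 + 0, so a_3 = 17.
so x = [4; 2, 4, 17].
Convergents (p_i = a_i*p_{i-1} + p_{i-2}, q_i = a_i*q_{i-1} + q_{i-2} with p_{-2}=0, p_{-1}=1, q_{-2}=1, q_{-1}=0), until the denominator exceeds 65:
  i=0: a_0=4, p_0 = 4*1 + 0 = 4, q_0 = 4*0 + 1 = 1.
  i=1: a_1=2, p_1 = 2*4 + 1 = 9, q_1 = 2*1 + 0 = 2.
  i=2: a_2=4, p_2 = 4*9 + 4 = 40, q_2 = 4*2 + 1 = 9.
  i=3: a_3=17, p_3 = 17*40 + 9 = 689, q_3 = 17*9 + 2 = 155.
q_3 = 155 > 65, so the last convergent with denominator <= 65 is p_2/q_2 = 40/9.
The closest fraction with denominator <= 65 is either p_2/q_2 or the intermediate fraction (k*p_2 + p_1)/(k*q_2 + q_1) with the largest k >= 1 whose denominator stays <= 65; these approach x as k grows, and every other convergent or intermediate fraction in range is farther away.
Largest k: floor((65 - q_1)/q_2) = floor((65 - 2)/9) = 7.
That gives (7*40 + 9)/(7*9 + 2) = 289/65.
Compare the errors: |x - 40/9| = |689*9 - 40*155|/(155*9) = 1/1395, and |x - 289/65| = |689*65 - 289*155|/(155*65) = 10/10075.
Cross-multiplying, 1*10075 = 10075 < 13950 = 10*1395, so 1/1395 is smaller: the convergent 40/9 is closer to x than 289/65.

40/9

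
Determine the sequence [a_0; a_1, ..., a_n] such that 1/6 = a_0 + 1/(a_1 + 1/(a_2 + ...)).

[0; 6]

Run the Euclidean algorithm on 1 and 6; the successive quotients are the partial quotients a_0, a_1, ... (each step inverts the fractional part left over by the previous one):
  1 = 0*6 + 1, so a_0 = 0.
  6 = 6*1 + 0, so a_1 = 6.
The remainder reaches 0 after 2 divisions, so the expansion has 2 partial quotients, read off in order.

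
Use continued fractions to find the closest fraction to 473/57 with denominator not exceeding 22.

Expand x = 473/57 as a continued fraction with the Euclidean algorithm:
  473 = 8*57 + 17, so a_0 = 8.
  57 = 3*17 + 6, so a_1 = 3.
  17 = 2*6 + 5, so a_2 = 2.
  6 = 1*5 + 1, so a_3 = 1.
  5 = 5*1 + 0, so a_4 = 5.
so x = [8; 3, 2, 1, 5].
Convergents (p_i = a_i*p_{i-1} + p_{i-2}, q_i = a_i*q_{i-1} + q_{i-2} with p_{-2}=0, p_{-1}=1, q_{-2}=1, q_{-1}=0), until the denominator exceeds 22:
  i=0: a_0=8, p_0 = 8*1 + 0 = 8, q_0 = 8*0 + 1 = 1.
  i=1: a_1=3, p_1 = 3*8 + 1 = 25, q_1 = 3*1 + 0 = 3.
  i=2: a_2=2, p_2 = 2*25 + 8 = 58, q_2 = 2*3 + 1 = 7.
  i=3: a_3=1, p_3 = 1*58 + 25 = 83, q_3 = 1*7 + 3 = 10.
  i=4: a_4=5, p_4 = 5*83 + 58 = 473, q_4 = 5*10 + 7 = 57.
q_4 = 57 > 22, so the last convergent with denominator <= 22 is p_3/q_3 = 83/10.
The closest fraction with denominator <= 22 is either p_3/q_3 or the intermediate fraction (k*p_3 + p_2)/(k*q_3 + q_2) with the largest k >= 1 whose denominator stays <= 22; these approach x as k grows, and every other convergent or intermediate fraction in range is farther away.
Largest k: floor((22 - q_2)/q_3) = floor((22 - 7)/10) = 1.
That gives (1*83 + 58)/(1*10 + 7) = 141/17.
Compare the errors: |x - 83/10| = |473*10 - 83*57|/(57*10) = 1/570, and |x - 141/17| = |473*17 - 141*57|/(57*17) = 4/969.
Cross-multiplying, 1*969 = 969 < 2280 = 4*570, so 1/570 is smaller: the convergent 83/10 is closer to x than 141/17.

83/10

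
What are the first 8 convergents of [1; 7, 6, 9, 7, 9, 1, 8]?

Using the convergent recurrence p_i = a_i*p_{i-1} + p_{i-2}, q_i = a_i*q_{i-1} + q_{i-2} with p_{-2}=0, p_{-1}=1, q_{-2}=1, q_{-1}=0:
  i=0: a_0=1, p_0 = 1*1 + 0 = 1, q_0 = 1*0 + 1 = 1.
  i=1: a_1=7, p_1 = 7*1 + 1 = 8, q_1 = 7*1 + 0 = 7.
  i=2: a_2=6, p_2 = 6*8 + 1 = 49, q_2 = 6*7 + 1 = 43.
  i=3: a_3=9, p_3 = 9*49 + 8 = 449, q_3 = 9*43 + 7 = 394.
  i=4: a_4=7, p_4 = 7*449 + 49 = 3192, q_4 = 7*394 + 43 = 2801.
  i=5: a_5=9, p_5 = 9*3192 + 449 = 29177, q_5 = 9*2801 + 394 = 25603.
  i=6: a_6=1, p_6 = 1*29177 + 3192 = 32369, q_6 = 1*25603 + 2801 = 28404.
  i=7: a_7=8, p_7 = 8*32369 + 29177 = 288129, q_7 = 8*28404 + 25603 = 252835.

1/1, 8/7, 49/43, 449/394, 3192/2801, 29177/25603, 32369/28404, 288129/252835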